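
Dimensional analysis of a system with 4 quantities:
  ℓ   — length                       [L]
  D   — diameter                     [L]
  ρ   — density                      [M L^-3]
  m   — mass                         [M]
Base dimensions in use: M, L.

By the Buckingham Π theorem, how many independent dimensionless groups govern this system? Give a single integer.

2

Exponent matrix [M,L] × [ℓ,D,ρ,m]:
  M: [ 0  0  1  1]
  L: [ 1  1 -3  0]
RREF → pivots at {ℓ,ρ} ⇒ r = 2
Π count = n − r = 4 − 2 = 2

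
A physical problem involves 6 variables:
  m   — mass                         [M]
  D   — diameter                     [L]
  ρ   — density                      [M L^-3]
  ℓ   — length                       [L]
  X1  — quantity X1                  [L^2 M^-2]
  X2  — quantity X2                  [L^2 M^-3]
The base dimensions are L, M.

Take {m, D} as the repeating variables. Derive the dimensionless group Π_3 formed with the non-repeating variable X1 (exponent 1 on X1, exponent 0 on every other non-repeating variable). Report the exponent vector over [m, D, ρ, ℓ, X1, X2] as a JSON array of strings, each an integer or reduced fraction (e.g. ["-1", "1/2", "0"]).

Exponent matrix [L,M] × [m,D,ρ,ℓ,X1,X2]:
  L: [ 0  1 -3  1  2  2]
  M: [ 1  0  1  0 -2 -3]
RREF → pivots at {m,D} ⇒ r = 2
Pivot set = {m,D}, free = {ρ,ℓ,X1,X2}
RREF:
  r0: [   1    0    1    0   -2   -3]
  r1: [   0    1   -3    1    2    2]
Fix exponent of X1 at 1, ρ at 0, ℓ at 0, X2 at 0; solve each RREF row for its pivot's exponent:
  r0: exp(m) + (-2)·1 = 0 ⇒ exp(m) = 2
  r1: exp(D) + (2)·1 = 0 ⇒ exp(D) = -2
Π_3 = m^2 · D^-2 · X1

["2", "-2", "0", "0", "1", "0"]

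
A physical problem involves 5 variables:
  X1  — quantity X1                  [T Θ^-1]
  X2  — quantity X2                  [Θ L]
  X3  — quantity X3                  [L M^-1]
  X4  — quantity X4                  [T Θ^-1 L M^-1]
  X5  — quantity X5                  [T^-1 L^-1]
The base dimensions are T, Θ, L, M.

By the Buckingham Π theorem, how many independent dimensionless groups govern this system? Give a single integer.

2

Dimensional matrix (T×Θ×L×M by X1×X2×X3×X4×X5):
  T: [ 1  0  0  1 -1]
  Θ: [-1  1  0 -1  0]
  L: [ 0  1  1  1 -1]
  M: [ 0  0 -1 -1  0]
RREF → pivots at {X1,X2,X3} ⇒ r = 3
5 vars − rank 3 = 2 Π groups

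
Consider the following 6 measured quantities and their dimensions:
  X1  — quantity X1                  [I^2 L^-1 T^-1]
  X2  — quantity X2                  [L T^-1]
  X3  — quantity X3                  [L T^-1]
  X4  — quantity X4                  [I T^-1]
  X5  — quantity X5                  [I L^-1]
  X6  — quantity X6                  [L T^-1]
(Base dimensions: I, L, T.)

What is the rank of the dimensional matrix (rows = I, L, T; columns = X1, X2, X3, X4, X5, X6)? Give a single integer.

Dimensional matrix (I×L×T by X1×X2×X3×X4×X5×X6):
  I: [ 2  0  0  1  1  0]
  L: [-1  1  1  0 -1  1]
  T: [-1 -1 -1 -1  0 -1]
Echelon form has 2 nonzero rows (pivots: X1,X2)

2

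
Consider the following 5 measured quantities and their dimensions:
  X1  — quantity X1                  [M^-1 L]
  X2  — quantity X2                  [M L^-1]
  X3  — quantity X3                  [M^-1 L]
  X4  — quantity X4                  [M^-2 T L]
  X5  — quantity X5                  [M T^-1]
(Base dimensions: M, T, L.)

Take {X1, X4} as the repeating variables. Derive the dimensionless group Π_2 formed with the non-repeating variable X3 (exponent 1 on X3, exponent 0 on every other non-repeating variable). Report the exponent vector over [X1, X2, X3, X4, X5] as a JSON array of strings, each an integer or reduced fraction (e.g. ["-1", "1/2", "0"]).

Write exponents as rows M,T,L / cols X1,X2,X3,X4,X5:
  M: [-1  1 -1 -2  1]
  T: [ 0  0  0  1 -1]
  L: [ 1 -1  1  1  0]
Row reduction gives pivot columns X1,X4; rank = 2
Repeat: X1,X4; free: X2,X3,X5
RREF:
  r0: [   1   -1    1    0    1]
  r1: [   0    0    0    1   -1]
  r2: [   0    0    0    0    0]
Fix exponent of X3 at 1, X2 at 0, X5 at 0; solve each RREF row for its pivot's exponent:
  r0: exp(X1) + (1)·1 = 0 ⇒ exp(X1) = -1
  r1: exp(X4) + (0)·1 = 0 ⇒ exp(X4) = 0
Π_2 = X1^-1 · X3

["-1", "0", "1", "0", "0"]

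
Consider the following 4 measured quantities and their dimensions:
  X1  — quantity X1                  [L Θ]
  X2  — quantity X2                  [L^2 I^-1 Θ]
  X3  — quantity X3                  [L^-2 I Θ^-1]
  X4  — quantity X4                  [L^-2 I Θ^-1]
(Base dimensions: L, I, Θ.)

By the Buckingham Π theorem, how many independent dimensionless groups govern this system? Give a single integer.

Write exponents as rows L,I,Θ / cols X1,X2,X3,X4:
  L: [ 1  2 -2 -2]
  I: [ 0 -1  1  1]
  Θ: [ 1  1 -1 -1]
Echelon form has 2 nonzero rows (pivots: X1,X2)
4 vars − rank 2 = 2 Π groups

2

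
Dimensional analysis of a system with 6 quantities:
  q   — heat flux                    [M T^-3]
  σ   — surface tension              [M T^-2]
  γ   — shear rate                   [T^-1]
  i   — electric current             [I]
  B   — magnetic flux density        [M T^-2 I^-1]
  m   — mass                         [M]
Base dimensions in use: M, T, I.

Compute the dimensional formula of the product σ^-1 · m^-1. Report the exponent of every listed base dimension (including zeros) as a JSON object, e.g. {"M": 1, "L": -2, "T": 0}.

{"M": -2, "T": 2, "I": 0}

Write exponents as rows M,T,I / cols q,σ,γ,i,B,m:
  M: [ 1  1  0  0  1  1]
  T: [-3 -2 -1  0 -2  0]
  I: [ 0  0  0  1 -1  0]
  [M]: (-1)·1+(-1)·1 = -2
  [T]: (-1)·-2+(-1)·0 = 2
  [I]: (-1)·0+(-1)·0 = 0
⇒ M^-2 T^2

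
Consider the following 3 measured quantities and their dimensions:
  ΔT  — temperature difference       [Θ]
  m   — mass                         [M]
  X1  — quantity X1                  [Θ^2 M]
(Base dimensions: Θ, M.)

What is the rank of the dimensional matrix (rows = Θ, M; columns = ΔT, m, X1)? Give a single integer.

2

Exponent matrix [Θ,M] × [ΔT,m,X1]:
  Θ: [ 1  0  2]
  M: [ 0  1  1]
Row reduction gives pivot columns ΔT,m; rank = 2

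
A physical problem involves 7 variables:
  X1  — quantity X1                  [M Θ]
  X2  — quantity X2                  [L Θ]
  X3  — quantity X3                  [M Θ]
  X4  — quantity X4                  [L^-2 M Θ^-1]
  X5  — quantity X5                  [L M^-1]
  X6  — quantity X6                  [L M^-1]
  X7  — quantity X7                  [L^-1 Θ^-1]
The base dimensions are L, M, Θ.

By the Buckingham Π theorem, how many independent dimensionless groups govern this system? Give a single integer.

Write exponents as rows L,M,Θ / cols X1,X2,X3,X4,X5,X6,X7:
  L: [ 0  1  0 -2  1  1 -1]
  M: [ 1  0  1  1 -1 -1  0]
  Θ: [ 1  1  1 -1  0  0 -1]
Row reduction gives pivot columns X1,X2; rank = 2
n=7, r=2 ⇒ 5 dimensionless groups

5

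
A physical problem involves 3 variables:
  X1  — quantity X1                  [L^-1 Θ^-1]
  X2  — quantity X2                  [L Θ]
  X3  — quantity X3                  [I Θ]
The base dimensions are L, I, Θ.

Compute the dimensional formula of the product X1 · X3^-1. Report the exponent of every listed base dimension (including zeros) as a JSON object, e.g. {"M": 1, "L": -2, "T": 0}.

Exponent matrix [L,I,Θ] × [X1,X2,X3]:
  L: [-1  1  0]
  I: [ 0  0  1]
  Θ: [-1  1  1]
  [L]: (1)·-1+(-1)·0 = -1
  [I]: (1)·0+(-1)·1 = -1
  [Θ]: (1)·-1+(-1)·1 = -2
⇒ L^-1 I^-1 Θ^-2

{"L": -1, "I": -1, "Θ": -2}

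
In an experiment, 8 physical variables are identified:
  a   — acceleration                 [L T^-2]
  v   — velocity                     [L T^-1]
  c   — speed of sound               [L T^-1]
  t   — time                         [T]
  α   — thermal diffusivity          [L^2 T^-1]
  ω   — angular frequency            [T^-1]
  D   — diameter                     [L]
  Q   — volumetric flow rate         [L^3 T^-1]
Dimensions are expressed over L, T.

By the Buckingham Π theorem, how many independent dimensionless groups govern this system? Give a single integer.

6

Exponent matrix [L,T] × [a,v,c,t,α,ω,D,Q]:
  L: [ 1  1  1  0  2  0  1  3]
  T: [-2 -1 -1  1 -1 -1  0 -1]
Row reduction gives pivot columns a,v; rank = 2
n=8, r=2 ⇒ 6 dimensionless groups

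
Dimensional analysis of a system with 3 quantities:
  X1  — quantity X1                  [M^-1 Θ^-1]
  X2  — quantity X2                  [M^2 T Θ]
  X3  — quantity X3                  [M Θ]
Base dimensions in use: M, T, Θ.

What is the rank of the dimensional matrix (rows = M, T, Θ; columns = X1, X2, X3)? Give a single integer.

Write exponents as rows M,T,Θ / cols X1,X2,X3:
  M: [-1  2  1]
  T: [ 0  1  0]
  Θ: [-1  1  1]
Echelon form has 2 nonzero rows (pivots: X1,X2)

2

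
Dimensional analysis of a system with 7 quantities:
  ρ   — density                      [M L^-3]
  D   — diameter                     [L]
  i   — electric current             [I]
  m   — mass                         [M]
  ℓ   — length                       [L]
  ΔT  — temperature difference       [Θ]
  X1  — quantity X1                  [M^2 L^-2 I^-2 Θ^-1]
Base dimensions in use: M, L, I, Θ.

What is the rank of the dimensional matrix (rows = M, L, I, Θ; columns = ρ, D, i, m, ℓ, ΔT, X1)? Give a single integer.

4

Dimensional matrix (M×L×I×Θ by ρ×D×i×m×ℓ×ΔT×X1):
  M: [ 1  0  0  1  0  0  2]
  L: [-3  1  0  0  1  0 -2]
  I: [ 0  0  1  0  0  0 -2]
  Θ: [ 0  0  0  0  0  1 -1]
Row reduction gives pivot columns ρ,D,i,ΔT; rank = 4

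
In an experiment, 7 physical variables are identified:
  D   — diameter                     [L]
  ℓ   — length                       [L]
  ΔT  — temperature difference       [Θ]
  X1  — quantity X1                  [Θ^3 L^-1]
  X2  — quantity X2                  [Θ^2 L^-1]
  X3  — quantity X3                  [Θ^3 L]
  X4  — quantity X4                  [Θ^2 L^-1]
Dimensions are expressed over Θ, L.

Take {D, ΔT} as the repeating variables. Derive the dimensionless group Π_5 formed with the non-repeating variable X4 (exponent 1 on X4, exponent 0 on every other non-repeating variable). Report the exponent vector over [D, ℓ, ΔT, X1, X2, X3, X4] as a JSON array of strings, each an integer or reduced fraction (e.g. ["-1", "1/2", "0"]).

Dimensional matrix (Θ×L by D×ℓ×ΔT×X1×X2×X3×X4):
  Θ: [ 0  0  1  3  2  3  2]
  L: [ 1  1  0 -1 -1  1 -1]
Echelon form has 2 nonzero rows (pivots: D,ΔT)
Pivot set = {D,ΔT}, free = {ℓ,X1,X2,X3,X4}
RREF:
  r0: [   1    1    0   -1   -1    1   -1]
  r1: [   0    0    1    3    2    3    2]
Fix exponent of X4 at 1, ℓ at 0, X1 at 0, X2 at 0, X3 at 0; solve each RREF row for its pivot's exponent:
  r0: exp(D) + (-1)·1 = 0 ⇒ exp(D) = 1
  r1: exp(ΔT) + (2)·1 = 0 ⇒ exp(ΔT) = -2
Π_5 = D · ΔT^-2 · X4

["1", "0", "-2", "0", "0", "0", "1"]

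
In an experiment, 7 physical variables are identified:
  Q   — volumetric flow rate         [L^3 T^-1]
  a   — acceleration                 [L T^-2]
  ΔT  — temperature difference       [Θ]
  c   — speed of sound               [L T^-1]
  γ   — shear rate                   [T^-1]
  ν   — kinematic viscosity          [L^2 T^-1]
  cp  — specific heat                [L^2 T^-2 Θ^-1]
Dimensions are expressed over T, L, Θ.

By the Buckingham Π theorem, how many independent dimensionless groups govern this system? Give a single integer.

Dimensional matrix (T×L×Θ by Q×a×ΔT×c×γ×ν×cp):
  T: [-1 -2  0 -1 -1 -1 -2]
  L: [ 3  1  0  1  0  2  2]
  Θ: [ 0  0  1  0  0  0 -1]
Echelon form has 3 nonzero rows (pivots: Q,a,ΔT)
7 vars − rank 3 = 4 Π groups

4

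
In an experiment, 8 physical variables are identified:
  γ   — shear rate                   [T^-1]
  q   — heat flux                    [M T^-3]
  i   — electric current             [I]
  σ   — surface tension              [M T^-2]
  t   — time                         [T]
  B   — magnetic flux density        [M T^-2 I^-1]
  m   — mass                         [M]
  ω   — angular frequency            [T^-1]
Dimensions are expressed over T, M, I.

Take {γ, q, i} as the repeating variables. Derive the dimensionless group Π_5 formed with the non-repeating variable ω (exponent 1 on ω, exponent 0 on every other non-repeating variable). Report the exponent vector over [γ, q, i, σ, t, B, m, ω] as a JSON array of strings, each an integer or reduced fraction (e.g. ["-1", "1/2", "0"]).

Dimensional matrix (T×M×I by γ×q×i×σ×t×B×m×ω):
  T: [-1 -3  0 -2  1 -2  0 -1]
  M: [ 0  1  0  1  0  1  1  0]
  I: [ 0  0  1  0  0 -1  0  0]
Row reduction gives pivot columns γ,q,i; rank = 3
Repeat: γ,q,i; free: σ,t,B,m,ω
RREF:
  r0: [   1    0    0   -1   -1   -1   -3    1]
  r1: [   0    1    0    1    0    1    1    0]
  r2: [   0    0    1    0    0   -1    0    0]
Fix exponent of ω at 1, σ at 0, t at 0, B at 0, m at 0; solve each RREF row for its pivot's exponent:
  r0: exp(γ) + (1)·1 = 0 ⇒ exp(γ) = -1
  r1: exp(q) + (0)·1 = 0 ⇒ exp(q) = 0
  r2: exp(i) + (0)·1 = 0 ⇒ exp(i) = 0
Π_5 = γ^-1 · ω

["-1", "0", "0", "0", "0", "0", "0", "1"]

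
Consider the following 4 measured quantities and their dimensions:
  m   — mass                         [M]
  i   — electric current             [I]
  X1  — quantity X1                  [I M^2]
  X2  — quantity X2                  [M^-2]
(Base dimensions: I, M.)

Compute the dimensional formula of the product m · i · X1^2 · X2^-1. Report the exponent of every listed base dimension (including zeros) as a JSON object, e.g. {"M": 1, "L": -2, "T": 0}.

{"I": 3, "M": 7}

Write exponents as rows I,M / cols m,i,X1,X2:
  I: [ 0  1  1  0]
  M: [ 1  0  2 -2]
  [I]: (1)·0+(1)·1+(2)·1+(-1)·0 = 3
  [M]: (1)·1+(1)·0+(2)·2+(-1)·-2 = 7
⇒ I^3 M^7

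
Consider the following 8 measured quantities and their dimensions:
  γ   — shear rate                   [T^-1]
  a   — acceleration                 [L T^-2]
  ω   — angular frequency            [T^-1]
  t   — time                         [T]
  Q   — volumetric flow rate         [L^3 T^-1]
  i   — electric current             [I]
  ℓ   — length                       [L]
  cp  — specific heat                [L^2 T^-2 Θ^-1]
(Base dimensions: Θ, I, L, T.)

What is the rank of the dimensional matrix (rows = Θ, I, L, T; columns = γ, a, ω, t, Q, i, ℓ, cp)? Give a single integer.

4

Dimensional matrix (Θ×I×L×T by γ×a×ω×t×Q×i×ℓ×cp):
  Θ: [ 0  0  0  0  0  0  0 -1]
  I: [ 0  0  0  0  0  1  0  0]
  L: [ 0  1  0  0  3  0  1  2]
  T: [-1 -2 -1  1 -1  0  0 -2]
Echelon form has 4 nonzero rows (pivots: γ,a,i,cp)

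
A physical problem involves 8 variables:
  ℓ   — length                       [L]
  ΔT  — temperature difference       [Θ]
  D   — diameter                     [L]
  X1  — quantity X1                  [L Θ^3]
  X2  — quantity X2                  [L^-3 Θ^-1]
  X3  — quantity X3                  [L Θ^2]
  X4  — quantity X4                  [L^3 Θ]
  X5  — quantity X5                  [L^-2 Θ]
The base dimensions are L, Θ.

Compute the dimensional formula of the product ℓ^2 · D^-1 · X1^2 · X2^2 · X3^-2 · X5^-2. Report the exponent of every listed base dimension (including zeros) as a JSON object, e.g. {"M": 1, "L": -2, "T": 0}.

{"L": -1, "Θ": -2}

Dimensional matrix (L×Θ by ℓ×ΔT×D×X1×X2×X3×X4×X5):
  L: [ 1  0  1  1 -3  1  3 -2]
  Θ: [ 0  1  0  3 -1  2  1  1]
  [L]: (2)·1+(-1)·1+(2)·1+(2)·-3+(-2)·1+(-2)·-2 = -1
  [Θ]: (2)·0+(-1)·0+(2)·3+(2)·-1+(-2)·2+(-2)·1 = -2
⇒ L^-1 Θ^-2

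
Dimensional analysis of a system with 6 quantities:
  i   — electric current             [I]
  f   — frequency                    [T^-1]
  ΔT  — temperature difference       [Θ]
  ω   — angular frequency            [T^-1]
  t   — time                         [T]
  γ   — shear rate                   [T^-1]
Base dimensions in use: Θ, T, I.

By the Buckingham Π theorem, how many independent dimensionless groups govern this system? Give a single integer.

Exponent matrix [Θ,T,I] × [i,f,ΔT,ω,t,γ]:
  Θ: [ 0  0  1  0  0  0]
  T: [ 0 -1  0 -1  1 -1]
  I: [ 1  0  0  0  0  0]
Row reduction gives pivot columns i,f,ΔT; rank = 3
6 vars − rank 3 = 3 Π groups

3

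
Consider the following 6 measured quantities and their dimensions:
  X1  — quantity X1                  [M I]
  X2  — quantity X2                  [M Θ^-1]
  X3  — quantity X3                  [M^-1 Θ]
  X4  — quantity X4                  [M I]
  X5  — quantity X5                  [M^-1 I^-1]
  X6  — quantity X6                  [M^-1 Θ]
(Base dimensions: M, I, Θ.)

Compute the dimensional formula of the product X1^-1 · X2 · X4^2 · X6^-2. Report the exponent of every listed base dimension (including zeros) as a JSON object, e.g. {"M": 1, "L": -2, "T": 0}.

Exponent matrix [M,I,Θ] × [X1,X2,X3,X4,X5,X6]:
  M: [ 1  1 -1  1 -1 -1]
  I: [ 1  0  0  1 -1  0]
  Θ: [ 0 -1  1  0  0  1]
  [M]: (-1)·1+(1)·1+(2)·1+(-2)·-1 = 4
  [I]: (-1)·1+(1)·0+(2)·1+(-2)·0 = 1
  [Θ]: (-1)·0+(1)·-1+(2)·0+(-2)·1 = -3
⇒ M^4 I Θ^-3

{"M": 4, "I": 1, "Θ": -3}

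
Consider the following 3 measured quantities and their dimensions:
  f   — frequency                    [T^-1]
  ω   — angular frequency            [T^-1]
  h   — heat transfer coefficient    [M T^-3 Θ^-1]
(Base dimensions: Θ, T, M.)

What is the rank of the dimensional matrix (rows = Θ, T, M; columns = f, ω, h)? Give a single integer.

2

Dimensional matrix (Θ×T×M by f×ω×h):
  Θ: [ 0  0 -1]
  T: [-1 -1 -3]
  M: [ 0  0  1]
RREF → pivots at {f,h} ⇒ r = 2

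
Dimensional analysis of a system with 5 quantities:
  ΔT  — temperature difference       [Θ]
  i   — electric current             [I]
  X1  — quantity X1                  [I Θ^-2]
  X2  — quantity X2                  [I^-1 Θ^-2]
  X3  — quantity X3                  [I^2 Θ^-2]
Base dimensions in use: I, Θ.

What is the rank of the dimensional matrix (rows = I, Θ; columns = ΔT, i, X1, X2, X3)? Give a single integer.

Write exponents as rows I,Θ / cols ΔT,i,X1,X2,X3:
  I: [ 0  1  1 -1  2]
  Θ: [ 1  0 -2 -2 -2]
RREF → pivots at {ΔT,i} ⇒ r = 2

2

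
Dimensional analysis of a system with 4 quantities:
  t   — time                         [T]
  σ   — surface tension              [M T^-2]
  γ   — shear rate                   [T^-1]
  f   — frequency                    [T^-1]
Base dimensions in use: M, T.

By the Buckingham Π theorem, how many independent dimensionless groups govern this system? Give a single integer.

Dimensional matrix (M×T by t×σ×γ×f):
  M: [ 0  1  0  0]
  T: [ 1 -2 -1 -1]
Echelon form has 2 nonzero rows (pivots: t,σ)
Π count = n − r = 4 − 2 = 2

2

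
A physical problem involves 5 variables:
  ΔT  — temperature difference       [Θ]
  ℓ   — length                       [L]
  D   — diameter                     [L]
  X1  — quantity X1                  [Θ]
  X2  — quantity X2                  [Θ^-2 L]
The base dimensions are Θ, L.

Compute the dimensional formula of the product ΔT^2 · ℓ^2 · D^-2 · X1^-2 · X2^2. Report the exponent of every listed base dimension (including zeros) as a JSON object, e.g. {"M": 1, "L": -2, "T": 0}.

{"Θ": -4, "L": 2}

Exponent matrix [Θ,L] × [ΔT,ℓ,D,X1,X2]:
  Θ: [ 1  0  0  1 -2]
  L: [ 0  1  1  0  1]
  [Θ]: (2)·1+(2)·0+(-2)·0+(-2)·1+(2)·-2 = -4
  [L]: (2)·0+(2)·1+(-2)·1+(-2)·0+(2)·1 = 2
⇒ Θ^-4 L^2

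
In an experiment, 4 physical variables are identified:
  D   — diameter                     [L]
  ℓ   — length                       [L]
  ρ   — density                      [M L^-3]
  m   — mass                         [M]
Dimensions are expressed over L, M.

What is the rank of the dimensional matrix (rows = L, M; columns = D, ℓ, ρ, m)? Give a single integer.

2

Write exponents as rows L,M / cols D,ℓ,ρ,m:
  L: [ 1  1 -3  0]
  M: [ 0  0  1  1]
RREF → pivots at {D,ρ} ⇒ r = 2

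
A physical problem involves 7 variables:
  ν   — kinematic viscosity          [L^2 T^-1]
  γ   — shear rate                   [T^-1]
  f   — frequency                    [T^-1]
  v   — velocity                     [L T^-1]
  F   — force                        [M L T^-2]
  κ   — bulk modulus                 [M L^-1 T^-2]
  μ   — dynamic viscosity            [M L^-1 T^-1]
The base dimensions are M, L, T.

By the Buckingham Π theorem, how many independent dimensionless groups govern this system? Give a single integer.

Write exponents as rows M,L,T / cols ν,γ,f,v,F,κ,μ:
  M: [ 0  0  0  0  1  1  1]
  L: [ 2  0  0  1  1 -1 -1]
  T: [-1 -1 -1 -1 -2 -2 -1]
Echelon form has 3 nonzero rows (pivots: ν,γ,F)
7 vars − rank 3 = 4 Π groups

4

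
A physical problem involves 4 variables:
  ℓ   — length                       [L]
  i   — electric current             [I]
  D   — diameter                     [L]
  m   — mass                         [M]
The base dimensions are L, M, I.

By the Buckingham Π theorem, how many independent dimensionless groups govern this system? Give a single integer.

Dimensional matrix (L×M×I by ℓ×i×D×m):
  L: [ 1  0  1  0]
  M: [ 0  0  0  1]
  I: [ 0  1  0  0]
Echelon form has 3 nonzero rows (pivots: ℓ,i,m)
4 vars − rank 3 = 1 Π group

1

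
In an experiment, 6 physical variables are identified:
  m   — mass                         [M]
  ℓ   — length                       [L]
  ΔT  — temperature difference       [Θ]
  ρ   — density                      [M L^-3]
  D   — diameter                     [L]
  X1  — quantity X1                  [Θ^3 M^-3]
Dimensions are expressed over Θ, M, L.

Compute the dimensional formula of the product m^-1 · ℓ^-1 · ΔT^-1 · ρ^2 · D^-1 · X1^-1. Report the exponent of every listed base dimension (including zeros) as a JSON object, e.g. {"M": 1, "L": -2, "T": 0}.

Write exponents as rows Θ,M,L / cols m,ℓ,ΔT,ρ,D,X1:
  Θ: [ 0  0  1  0  0  3]
  M: [ 1  0  0  1  0 -3]
  L: [ 0  1  0 -3  1  0]
  [Θ]: (-1)·0+(-1)·0+(-1)·1+(2)·0+(-1)·0+(-1)·3 = -4
  [M]: (-1)·1+(-1)·0+(-1)·0+(2)·1+(-1)·0+(-1)·-3 = 4
  [L]: (-1)·0+(-1)·1+(-1)·0+(2)·-3+(-1)·1+(-1)·0 = -8
⇒ Θ^-4 M^4 L^-8

{"Θ": -4, "M": 4, "L": -8}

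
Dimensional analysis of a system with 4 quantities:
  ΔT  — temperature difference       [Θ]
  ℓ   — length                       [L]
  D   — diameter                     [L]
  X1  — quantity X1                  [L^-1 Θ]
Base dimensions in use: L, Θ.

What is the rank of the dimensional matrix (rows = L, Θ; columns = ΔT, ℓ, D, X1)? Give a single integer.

2

Write exponents as rows L,Θ / cols ΔT,ℓ,D,X1:
  L: [ 0  1  1 -1]
  Θ: [ 1  0  0  1]
Row reduction gives pivot columns ΔT,ℓ; rank = 2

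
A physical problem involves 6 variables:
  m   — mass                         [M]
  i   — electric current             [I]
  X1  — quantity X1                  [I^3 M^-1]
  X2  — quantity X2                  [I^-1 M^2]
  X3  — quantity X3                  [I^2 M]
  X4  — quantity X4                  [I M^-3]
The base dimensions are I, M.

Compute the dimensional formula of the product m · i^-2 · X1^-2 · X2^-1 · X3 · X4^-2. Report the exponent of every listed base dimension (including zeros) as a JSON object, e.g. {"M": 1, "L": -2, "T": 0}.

{"I": -7, "M": 8}

Exponent matrix [I,M] × [m,i,X1,X2,X3,X4]:
  I: [ 0  1  3 -1  2  1]
  M: [ 1  0 -1  2  1 -3]
  [I]: (1)·0+(-2)·1+(-2)·3+(-1)·-1+(1)·2+(-2)·1 = -7
  [M]: (1)·1+(-2)·0+(-2)·-1+(-1)·2+(1)·1+(-2)·-3 = 8
⇒ I^-7 M^8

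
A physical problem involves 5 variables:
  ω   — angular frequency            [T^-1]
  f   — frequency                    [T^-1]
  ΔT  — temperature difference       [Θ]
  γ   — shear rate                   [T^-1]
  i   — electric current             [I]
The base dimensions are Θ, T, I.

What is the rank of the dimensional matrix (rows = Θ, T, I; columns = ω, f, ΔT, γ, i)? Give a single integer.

Write exponents as rows Θ,T,I / cols ω,f,ΔT,γ,i:
  Θ: [ 0  0  1  0  0]
  T: [-1 -1  0 -1  0]
  I: [ 0  0  0  0  1]
RREF → pivots at {ω,ΔT,i} ⇒ r = 3

3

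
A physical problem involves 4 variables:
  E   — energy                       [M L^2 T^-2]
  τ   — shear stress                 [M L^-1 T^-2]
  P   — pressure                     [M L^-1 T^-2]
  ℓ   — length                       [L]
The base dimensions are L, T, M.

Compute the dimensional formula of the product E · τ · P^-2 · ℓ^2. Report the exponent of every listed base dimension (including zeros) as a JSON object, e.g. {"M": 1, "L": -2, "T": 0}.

{"L": 5, "T": 0, "M": 0}

Exponent matrix [L,T,M] × [E,τ,P,ℓ]:
  L: [ 2 -1 -1  1]
  T: [-2 -2 -2  0]
  M: [ 1  1  1  0]
  [L]: (1)·2+(1)·-1+(-2)·-1+(2)·1 = 5
  [T]: (1)·-2+(1)·-2+(-2)·-2+(2)·0 = 0
  [M]: (1)·1+(1)·1+(-2)·1+(2)·0 = 0
⇒ L^5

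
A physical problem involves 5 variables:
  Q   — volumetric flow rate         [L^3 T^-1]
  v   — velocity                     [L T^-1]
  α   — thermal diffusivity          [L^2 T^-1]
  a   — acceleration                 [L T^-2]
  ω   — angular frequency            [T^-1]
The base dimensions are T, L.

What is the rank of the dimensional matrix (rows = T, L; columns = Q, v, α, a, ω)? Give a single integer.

2

Dimensional matrix (T×L by Q×v×α×a×ω):
  T: [-1 -1 -1 -2 -1]
  L: [ 3  1  2  1  0]
Echelon form has 2 nonzero rows (pivots: Q,v)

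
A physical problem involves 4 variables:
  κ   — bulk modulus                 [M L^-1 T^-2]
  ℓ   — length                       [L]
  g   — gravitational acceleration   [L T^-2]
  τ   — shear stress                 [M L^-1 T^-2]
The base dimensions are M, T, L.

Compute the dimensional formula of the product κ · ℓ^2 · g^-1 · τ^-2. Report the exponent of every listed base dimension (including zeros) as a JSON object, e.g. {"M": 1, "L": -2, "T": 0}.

Write exponents as rows M,T,L / cols κ,ℓ,g,τ:
  M: [ 1  0  0  1]
  T: [-2  0 -2 -2]
  L: [-1  1  1 -1]
  [M]: (1)·1+(2)·0+(-1)·0+(-2)·1 = -1
  [T]: (1)·-2+(2)·0+(-1)·-2+(-2)·-2 = 4
  [L]: (1)·-1+(2)·1+(-1)·1+(-2)·-1 = 2
⇒ M^-1 T^4 L^2

{"M": -1, "T": 4, "L": 2}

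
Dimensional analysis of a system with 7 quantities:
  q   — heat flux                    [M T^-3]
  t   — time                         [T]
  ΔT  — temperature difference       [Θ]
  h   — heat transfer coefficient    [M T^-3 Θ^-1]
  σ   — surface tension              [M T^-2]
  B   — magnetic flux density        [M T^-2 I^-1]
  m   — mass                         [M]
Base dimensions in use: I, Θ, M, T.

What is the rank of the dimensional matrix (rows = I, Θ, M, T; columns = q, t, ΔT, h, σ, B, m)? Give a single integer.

Dimensional matrix (I×Θ×M×T by q×t×ΔT×h×σ×B×m):
  I: [ 0  0  0  0  0 -1  0]
  Θ: [ 0  0  1 -1  0  0  0]
  M: [ 1  0  0  1  1  1  1]
  T: [-3  1  0 -3 -2 -2  0]
Echelon form has 4 nonzero rows (pivots: q,t,ΔT,B)

4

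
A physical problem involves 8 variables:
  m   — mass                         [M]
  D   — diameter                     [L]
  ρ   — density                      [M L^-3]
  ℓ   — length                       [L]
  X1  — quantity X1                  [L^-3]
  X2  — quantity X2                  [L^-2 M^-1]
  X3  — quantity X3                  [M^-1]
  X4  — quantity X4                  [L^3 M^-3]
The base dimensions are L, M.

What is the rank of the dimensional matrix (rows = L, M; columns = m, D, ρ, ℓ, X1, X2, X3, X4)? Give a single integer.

Exponent matrix [L,M] × [m,D,ρ,ℓ,X1,X2,X3,X4]:
  L: [ 0  1 -3  1 -3 -2  0  3]
  M: [ 1  0  1  0  0 -1 -1 -3]
Echelon form has 2 nonzero rows (pivots: m,D)

2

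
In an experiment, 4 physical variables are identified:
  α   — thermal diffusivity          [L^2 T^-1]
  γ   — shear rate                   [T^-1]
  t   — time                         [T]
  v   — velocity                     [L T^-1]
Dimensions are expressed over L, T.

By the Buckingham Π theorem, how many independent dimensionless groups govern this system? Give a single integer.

2

Dimensional matrix (L×T by α×γ×t×v):
  L: [ 2  0  0  1]
  T: [-1 -1  1 -1]
RREF → pivots at {α,γ} ⇒ r = 2
n=4, r=2 ⇒ 2 dimensionless groups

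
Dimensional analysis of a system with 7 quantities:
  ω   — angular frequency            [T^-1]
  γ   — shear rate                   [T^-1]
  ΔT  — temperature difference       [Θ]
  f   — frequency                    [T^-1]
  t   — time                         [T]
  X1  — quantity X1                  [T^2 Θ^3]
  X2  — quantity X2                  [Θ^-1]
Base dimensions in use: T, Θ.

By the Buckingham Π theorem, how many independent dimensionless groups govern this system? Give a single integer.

Dimensional matrix (T×Θ by ω×γ×ΔT×f×t×X1×X2):
  T: [-1 -1  0 -1  1  2  0]
  Θ: [ 0  0  1  0  0  3 -1]
Row reduction gives pivot columns ω,ΔT; rank = 2
Π count = n − r = 7 − 2 = 5

5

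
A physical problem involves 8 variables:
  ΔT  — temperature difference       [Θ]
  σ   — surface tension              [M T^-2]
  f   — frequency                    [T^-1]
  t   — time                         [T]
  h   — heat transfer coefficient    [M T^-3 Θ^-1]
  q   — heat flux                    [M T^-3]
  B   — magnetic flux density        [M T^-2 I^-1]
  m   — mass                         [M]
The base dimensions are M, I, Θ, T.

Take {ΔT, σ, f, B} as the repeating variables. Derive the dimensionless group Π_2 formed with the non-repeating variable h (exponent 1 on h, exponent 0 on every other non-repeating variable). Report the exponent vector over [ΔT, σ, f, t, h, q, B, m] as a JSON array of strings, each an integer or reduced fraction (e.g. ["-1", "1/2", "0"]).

["1", "-1", "-1", "0", "1", "0", "0", "0"]

Write exponents as rows M,I,Θ,T / cols ΔT,σ,f,t,h,q,B,m:
  M: [ 0  1  0  0  1  1  1  1]
  I: [ 0  0  0  0  0  0 -1  0]
  Θ: [ 1  0  0  0 -1  0  0  0]
  T: [ 0 -2 -1  1 -3 -3 -2  0]
Row reduction gives pivot columns ΔT,σ,f,B; rank = 4
Repeat: ΔT,σ,f,B; free: t,h,q,m
RREF:
  r0: [   1    0    0    0   -1    0    0    0]
  r1: [   0    1    0    0    1    1    0    1]
  r2: [   0    0    1   -1    1    1    0   -2]
  r3: [   0    0    0    0    0    0    1    0]
Fix exponent of h at 1, t at 0, q at 0, m at 0; solve each RREF row for its pivot's exponent:
  r0: exp(ΔT) + (-1)·1 = 0 ⇒ exp(ΔT) = 1
  r1: exp(σ) + (1)·1 = 0 ⇒ exp(σ) = -1
  r2: exp(f) + (1)·1 = 0 ⇒ exp(f) = -1
  r3: exp(B) + (0)·1 = 0 ⇒ exp(B) = 0
Π_2 = ΔT · σ^-1 · f^-1 · h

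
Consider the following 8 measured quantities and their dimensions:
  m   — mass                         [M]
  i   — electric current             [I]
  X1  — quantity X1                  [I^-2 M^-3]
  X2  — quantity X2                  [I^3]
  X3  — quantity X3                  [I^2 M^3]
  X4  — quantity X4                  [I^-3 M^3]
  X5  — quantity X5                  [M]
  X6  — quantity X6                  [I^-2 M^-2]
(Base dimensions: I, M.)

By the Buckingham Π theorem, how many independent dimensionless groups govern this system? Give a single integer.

Write exponents as rows I,M / cols m,i,X1,X2,X3,X4,X5,X6:
  I: [ 0  1 -2  3  2 -3  0 -2]
  M: [ 1  0 -3  0  3  3  1 -2]
Row reduction gives pivot columns m,i; rank = 2
8 vars − rank 2 = 6 Π groups

6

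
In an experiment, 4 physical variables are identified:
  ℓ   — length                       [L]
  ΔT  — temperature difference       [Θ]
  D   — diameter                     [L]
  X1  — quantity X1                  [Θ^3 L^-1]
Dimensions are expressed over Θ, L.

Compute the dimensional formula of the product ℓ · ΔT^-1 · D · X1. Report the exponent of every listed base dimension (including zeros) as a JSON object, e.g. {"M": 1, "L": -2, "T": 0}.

Exponent matrix [Θ,L] × [ℓ,ΔT,D,X1]:
  Θ: [ 0  1  0  3]
  L: [ 1  0  1 -1]
  [Θ]: (1)·0+(-1)·1+(1)·0+(1)·3 = 2
  [L]: (1)·1+(-1)·0+(1)·1+(1)·-1 = 1
⇒ Θ^2 L

{"Θ": 2, "L": 1}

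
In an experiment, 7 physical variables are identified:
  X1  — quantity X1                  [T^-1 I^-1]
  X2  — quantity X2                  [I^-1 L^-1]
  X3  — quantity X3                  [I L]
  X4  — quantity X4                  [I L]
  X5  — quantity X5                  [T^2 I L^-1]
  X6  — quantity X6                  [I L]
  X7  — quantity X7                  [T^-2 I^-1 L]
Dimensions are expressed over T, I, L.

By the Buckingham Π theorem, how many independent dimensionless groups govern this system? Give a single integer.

Exponent matrix [T,I,L] × [X1,X2,X3,X4,X5,X6,X7]:
  T: [-1  0  0  0  2  0 -2]
  I: [-1 -1  1  1  1  1 -1]
  L: [ 0 -1  1  1 -1  1  1]
Row reduction gives pivot columns X1,X2; rank = 2
Π count = n − r = 7 − 2 = 5

5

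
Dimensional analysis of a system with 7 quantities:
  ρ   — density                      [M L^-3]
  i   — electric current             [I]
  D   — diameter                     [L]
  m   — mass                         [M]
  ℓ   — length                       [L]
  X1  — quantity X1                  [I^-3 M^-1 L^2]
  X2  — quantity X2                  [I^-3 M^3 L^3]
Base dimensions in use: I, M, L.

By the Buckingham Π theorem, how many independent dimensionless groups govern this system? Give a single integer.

4

Write exponents as rows I,M,L / cols ρ,i,D,m,ℓ,X1,X2:
  I: [ 0  1  0  0  0 -3 -3]
  M: [ 1  0  0  1  0 -1  3]
  L: [-3  0  1  0  1  2  3]
Echelon form has 3 nonzero rows (pivots: ρ,i,D)
n=7, r=3 ⇒ 4 dimensionless groups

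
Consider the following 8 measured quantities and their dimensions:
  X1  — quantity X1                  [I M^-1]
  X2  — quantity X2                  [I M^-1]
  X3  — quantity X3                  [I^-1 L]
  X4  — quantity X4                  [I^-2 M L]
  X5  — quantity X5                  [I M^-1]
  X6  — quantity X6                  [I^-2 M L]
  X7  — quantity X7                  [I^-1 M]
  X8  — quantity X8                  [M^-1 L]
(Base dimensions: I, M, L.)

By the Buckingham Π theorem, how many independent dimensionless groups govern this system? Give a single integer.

6

Dimensional matrix (I×M×L by X1×X2×X3×X4×X5×X6×X7×X8):
  I: [ 1  1 -1 -2  1 -2 -1  0]
  M: [-1 -1  0  1 -1  1  1 -1]
  L: [ 0  0  1  1  0  1  0  1]
RREF → pivots at {X1,X3} ⇒ r = 2
8 vars − rank 2 = 6 Π groups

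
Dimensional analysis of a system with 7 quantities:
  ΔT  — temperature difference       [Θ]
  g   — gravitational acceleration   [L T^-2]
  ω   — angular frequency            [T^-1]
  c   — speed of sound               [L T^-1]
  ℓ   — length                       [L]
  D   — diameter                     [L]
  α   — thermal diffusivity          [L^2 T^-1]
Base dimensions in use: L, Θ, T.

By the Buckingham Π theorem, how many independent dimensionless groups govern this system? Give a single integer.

4

Dimensional matrix (L×Θ×T by ΔT×g×ω×c×ℓ×D×α):
  L: [ 0  1  0  1  1  1  2]
  Θ: [ 1  0  0  0  0  0  0]
  T: [ 0 -2 -1 -1  0  0 -1]
RREF → pivots at {ΔT,g,ω} ⇒ r = 3
n=7, r=3 ⇒ 4 dimensionless groups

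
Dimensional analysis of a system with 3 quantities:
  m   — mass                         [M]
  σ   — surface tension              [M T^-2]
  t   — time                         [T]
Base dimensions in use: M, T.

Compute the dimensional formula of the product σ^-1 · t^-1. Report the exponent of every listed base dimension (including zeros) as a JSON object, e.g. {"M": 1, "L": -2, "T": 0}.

Write exponents as rows M,T / cols m,σ,t:
  M: [ 1  1  0]
  T: [ 0 -2  1]
  [M]: (-1)·1+(-1)·0 = -1
  [T]: (-1)·-2+(-1)·1 = 1
⇒ M^-1 T

{"M": -1, "T": 1}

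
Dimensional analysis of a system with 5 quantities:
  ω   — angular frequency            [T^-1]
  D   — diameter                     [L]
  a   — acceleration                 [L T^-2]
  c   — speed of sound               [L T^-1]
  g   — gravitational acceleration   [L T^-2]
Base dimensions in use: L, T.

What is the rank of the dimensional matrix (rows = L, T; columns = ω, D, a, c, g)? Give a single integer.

2

Dimensional matrix (L×T by ω×D×a×c×g):
  L: [ 0  1  1  1  1]
  T: [-1  0 -2 -1 -2]
RREF → pivots at {ω,D} ⇒ r = 2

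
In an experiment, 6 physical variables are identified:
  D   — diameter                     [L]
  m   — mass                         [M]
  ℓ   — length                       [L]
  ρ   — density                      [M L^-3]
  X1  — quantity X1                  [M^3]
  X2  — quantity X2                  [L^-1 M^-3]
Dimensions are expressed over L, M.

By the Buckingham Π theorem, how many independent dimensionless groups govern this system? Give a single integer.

4

Write exponents as rows L,M / cols D,m,ℓ,ρ,X1,X2:
  L: [ 1  0  1 -3  0 -1]
  M: [ 0  1  0  1  3 -3]
Row reduction gives pivot columns D,m; rank = 2
6 vars − rank 2 = 4 Π groups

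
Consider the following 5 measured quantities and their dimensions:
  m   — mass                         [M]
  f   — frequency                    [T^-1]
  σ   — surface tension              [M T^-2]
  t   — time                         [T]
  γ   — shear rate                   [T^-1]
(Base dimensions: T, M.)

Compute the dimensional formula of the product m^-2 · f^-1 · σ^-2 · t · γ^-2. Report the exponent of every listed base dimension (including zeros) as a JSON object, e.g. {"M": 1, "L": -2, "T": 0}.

Write exponents as rows T,M / cols m,f,σ,t,γ:
  T: [ 0 -1 -2  1 -1]
  M: [ 1  0  1  0  0]
  [T]: (-2)·0+(-1)·-1+(-2)·-2+(1)·1+(-2)·-1 = 8
  [M]: (-2)·1+(-1)·0+(-2)·1+(1)·0+(-2)·0 = -4
⇒ T^8 M^-4

{"T": 8, "M": -4}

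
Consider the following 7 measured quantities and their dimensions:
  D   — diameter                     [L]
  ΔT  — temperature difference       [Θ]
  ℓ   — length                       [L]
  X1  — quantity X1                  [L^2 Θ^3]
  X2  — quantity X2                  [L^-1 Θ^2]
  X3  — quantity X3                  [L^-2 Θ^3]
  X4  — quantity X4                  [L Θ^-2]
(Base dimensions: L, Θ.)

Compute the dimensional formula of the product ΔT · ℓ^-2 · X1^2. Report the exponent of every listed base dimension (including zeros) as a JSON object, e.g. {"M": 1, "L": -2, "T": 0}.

{"L": 2, "Θ": 7}

Dimensional matrix (L×Θ by D×ΔT×ℓ×X1×X2×X3×X4):
  L: [ 1  0  1  2 -1 -2  1]
  Θ: [ 0  1  0  3  2  3 -2]
  [L]: (1)·0+(-2)·1+(2)·2 = 2
  [Θ]: (1)·1+(-2)·0+(2)·3 = 7
⇒ L^2 Θ^7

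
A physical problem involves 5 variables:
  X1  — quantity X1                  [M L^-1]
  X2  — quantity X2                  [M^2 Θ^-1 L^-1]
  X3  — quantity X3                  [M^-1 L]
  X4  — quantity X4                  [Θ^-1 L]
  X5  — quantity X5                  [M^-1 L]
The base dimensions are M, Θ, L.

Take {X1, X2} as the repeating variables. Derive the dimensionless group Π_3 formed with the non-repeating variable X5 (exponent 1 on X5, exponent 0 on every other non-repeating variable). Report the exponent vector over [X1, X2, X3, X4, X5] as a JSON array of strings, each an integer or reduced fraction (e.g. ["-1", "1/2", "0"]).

Dimensional matrix (M×Θ×L by X1×X2×X3×X4×X5):
  M: [ 1  2 -1  0 -1]
  Θ: [ 0 -1  0 -1  0]
  L: [-1 -1  1  1  1]
Row reduction gives pivot columns X1,X2; rank = 2
Repeat: X1,X2; free: X3,X4,X5
RREF:
  r0: [   1    0   -1   -2   -1]
  r1: [   0    1    0    1    0]
  r2: [   0    0    0    0    0]
Fix exponent of X5 at 1, X3 at 0, X4 at 0; solve each RREF row for its pivot's exponent:
  r0: exp(X1) + (-1)·1 = 0 ⇒ exp(X1) = 1
  r1: exp(X2) + (0)·1 = 0 ⇒ exp(X2) = 0
Π_3 = X1 · X5

["1", "0", "0", "0", "1"]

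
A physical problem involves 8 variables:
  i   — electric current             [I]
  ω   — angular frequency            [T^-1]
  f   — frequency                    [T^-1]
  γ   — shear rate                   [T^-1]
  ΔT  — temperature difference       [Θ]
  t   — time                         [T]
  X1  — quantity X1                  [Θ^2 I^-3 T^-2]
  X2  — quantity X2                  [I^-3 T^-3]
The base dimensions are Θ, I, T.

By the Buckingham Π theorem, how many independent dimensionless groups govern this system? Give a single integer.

5

Write exponents as rows Θ,I,T / cols i,ω,f,γ,ΔT,t,X1,X2:
  Θ: [ 0  0  0  0  1  0  2  0]
  I: [ 1  0  0  0  0  0 -3 -3]
  T: [ 0 -1 -1 -1  0  1 -2 -3]
RREF → pivots at {i,ω,ΔT} ⇒ r = 3
8 vars − rank 3 = 5 Π groups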